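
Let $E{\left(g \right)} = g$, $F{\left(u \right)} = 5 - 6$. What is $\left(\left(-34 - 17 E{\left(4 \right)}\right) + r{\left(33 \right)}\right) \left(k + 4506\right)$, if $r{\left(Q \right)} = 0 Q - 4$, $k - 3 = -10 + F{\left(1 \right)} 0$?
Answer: $-476894$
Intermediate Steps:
$F{\left(u \right)} = -1$ ($F{\left(u \right)} = 5 - 6 = -1$)
$k = -7$ ($k = 3 - 10 = -7$)
$r{\left(Q \right)} = -4$ ($r{\left(Q \right)} = 0 - 4 = -4$)
$\left(\left(-34 - 17 E{\left(4 \right)}\right) + r{\left(33 \right)}\right) \left(k + 4506\right) = \left(\left(-34 - 68\right) - 4\right) \left(-7 + 4506\right) = \left(\left(-34 - 68\right) - 4\right) 4499 = \left(-102 - 4\right) 4499 = \left(-106\right) 4499 = -476894$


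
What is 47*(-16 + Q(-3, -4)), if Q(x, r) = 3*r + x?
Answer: -1457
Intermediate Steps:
Q(x, r) = x + 3*r
47*(-16 + Q(-3, -4)) = 47*(-16 + (-3 + 3*(-4))) = 47*(-16 + (-3 - 12)) = 47*(-16 - 15) = 47*(-31) = -1457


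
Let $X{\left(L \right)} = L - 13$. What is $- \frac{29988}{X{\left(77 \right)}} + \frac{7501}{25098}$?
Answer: $- \frac{94019845}{200784} \approx -468.26$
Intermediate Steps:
$X{\left(L \right)} = -13 + L$
$- \frac{29988}{X{\left(77 \right)}} + \frac{7501}{25098} = - \frac{29988}{-13 + 77} + \frac{7501}{25098} = - \frac{29988}{64} + 7501 \cdot \frac{1}{25098} = \left(-29988\right) \frac{1}{64} + \frac{7501}{25098} = - \frac{7497}{16} + \frac{7501}{25098} = - \frac{94019845}{200784}$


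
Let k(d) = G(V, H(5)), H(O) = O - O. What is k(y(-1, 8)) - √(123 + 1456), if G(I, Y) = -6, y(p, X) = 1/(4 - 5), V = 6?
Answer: -6 - √1579 ≈ -45.737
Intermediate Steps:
y(p, X) = -1 (y(p, X) = 1/(-1) = -1)
H(O) = 0
k(d) = -6
k(y(-1, 8)) - √(123 + 1456) = -6 - √(123 + 1456) = -6 - √1579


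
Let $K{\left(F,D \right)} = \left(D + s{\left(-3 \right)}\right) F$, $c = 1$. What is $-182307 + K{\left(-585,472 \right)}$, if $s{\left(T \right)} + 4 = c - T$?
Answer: $-458427$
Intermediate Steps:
$s{\left(T \right)} = -3 - T$ ($s{\left(T \right)} = -4 - \left(-1 + T\right) = -3 - T$)
$K{\left(F,D \right)} = D F$ ($K{\left(F,D \right)} = \left(D - 0\right) F = \left(D + \left(-3 + 3\right)\right) F = \left(D + 0\right) F = D F$)
$-182307 + K{\left(-585,472 \right)} = -182307 + 472 \left(-585\right) = -182307 - 276120 = -458427$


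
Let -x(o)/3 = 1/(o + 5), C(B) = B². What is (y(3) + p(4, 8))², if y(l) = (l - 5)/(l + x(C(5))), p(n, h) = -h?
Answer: 63504/841 ≈ 75.510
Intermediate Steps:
x(o) = -3/(5 + o) (x(o) = -3/(o + 5) = -3/(5 + o))
y(l) = (-5 + l)/(-⅒ + l) (y(l) = (l - 5)/(l - 3/(5 + 5²)) = (-5 + l)/(l - 3/(5 + 25)) = (-5 + l)/(l - 3/30) = (-5 + l)/(l - 3*1/30) = (-5 + l)/(l - ⅒) = (-5 + l)/(-⅒ + l))
(y(3) + p(4, 8))² = (10*(-5 + 3)/(-1 + 10*3) - 1*8)² = (10*(-2)/(-1 + 30) - 8)² = (10*(-2)/29 - 8)² = (10*(1/29)*(-2) - 8)² = (-20/29 - 8)² = (-252/29)² = 63504/841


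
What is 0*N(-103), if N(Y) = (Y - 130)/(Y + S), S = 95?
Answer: 0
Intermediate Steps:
N(Y) = (-130 + Y)/(95 + Y) (N(Y) = (Y - 130)/(Y + 95) = (-130 + Y)/(95 + Y))
0*N(-103) = 0*((-130 - 103)/(95 - 103)) = 0*(-233/(-8)) = 0*(-1/8*(-233)) = 0*(233/8) = 0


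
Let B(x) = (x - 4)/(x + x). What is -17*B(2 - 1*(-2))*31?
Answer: 0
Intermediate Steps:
B(x) = (-4 + x)/(2*x) (B(x) = (-4 + x)/((2*x)) = (-4 + x)*(1/(2*x)) = (-4 + x)/(2*x))
-17*B(2 - 1*(-2))*31 = -17*(-4 + (2 - 1*(-2)))/(2*(2 - 1*(-2)))*31 = -17*(-4 + (2 + 2))/(2*(2 + 2))*31 = -17*(-4 + 4)/(2*4)*31 = -17*0/(2*4)*31 = -17*0*31 = 0*31 = 0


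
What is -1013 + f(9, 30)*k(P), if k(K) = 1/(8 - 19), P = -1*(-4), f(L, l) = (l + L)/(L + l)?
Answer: -11144/11 ≈ -1013.1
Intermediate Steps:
f(L, l) = 1 (f(L, l) = (L + l)/(L + l) = 1)
P = 4
k(K) = -1/11 (k(K) = 1/(-11) = -1/11)
-1013 + f(9, 30)*k(P) = -1013 + 1*(-1/11) = -1013 - 1/11 = -11144/11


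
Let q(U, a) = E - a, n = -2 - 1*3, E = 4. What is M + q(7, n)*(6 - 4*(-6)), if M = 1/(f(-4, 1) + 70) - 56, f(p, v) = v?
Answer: 15195/71 ≈ 214.01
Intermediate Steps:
n = -5 (n = -2 - 3 = -5)
q(U, a) = 4 - a
M = -3975/71 (M = 1/(1 + 70) - 56 = 1/71 - 56 = -3975/71 ≈ -55.986)
M + q(7, n)*(6 - 4*(-6)) = -3975/71 + (4 - 1*(-5))*(6 - 4*(-6)) = -3975/71 + (4 + 5)*(6 + 24) = -3975/71 + 9*30 = -3975/71 + 270 = 15195/71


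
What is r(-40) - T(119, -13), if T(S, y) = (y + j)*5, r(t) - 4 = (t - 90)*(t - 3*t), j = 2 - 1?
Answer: -10336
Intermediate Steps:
j = 1
r(t) = 4 - 2*t*(-90 + t) (r(t) = 4 + (t - 90)*(t - 3*t) = 4 + (-90 + t)*(-2*t) = 4 - 2*t*(-90 + t))
T(S, y) = 5 + 5*y (T(S, y) = (y + 1)*5 = (1 + y)*5 = 5 + 5*y)
r(-40) - T(119, -13) = (4 - 2*(-40)**2 + 180*(-40)) - (5 + 5*(-13)) = (4 - 2*1600 - 7200) - (5 - 65) = (4 - 3200 - 7200) - 1*(-60) = -10396 + 60 = -10336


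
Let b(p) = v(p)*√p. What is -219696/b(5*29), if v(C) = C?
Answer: -219696*√145/21025 ≈ -125.83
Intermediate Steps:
b(p) = p^(3/2) (b(p) = p*√p = p^(3/2))
-219696/b(5*29) = -219696*√145/21025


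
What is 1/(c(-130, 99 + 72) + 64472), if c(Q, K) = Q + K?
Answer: 1/64513 ≈ 1.5501e-5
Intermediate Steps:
c(Q, K) = K + Q
1/(c(-130, 99 + 72) + 64472) = 1/(((99 + 72) - 130) + 64472) = 1/((171 - 130) + 64472) = 1/(41 + 64472) = 1/64513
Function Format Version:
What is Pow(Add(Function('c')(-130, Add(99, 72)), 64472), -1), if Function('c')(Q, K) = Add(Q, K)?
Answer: Rational(1, 64513) ≈ 1.5501e-5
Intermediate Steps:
Function('c')(Q, K) = Add(K, Q)
Pow(Add(Function('c')(-130, Add(99, 72)), 64472), -1) = Pow(Add(Add(Add(99, 72), -130), 64472), -1) = Pow(Add(Add(171, -130), 64472), -1) = Pow(Add(41, 64472), -1) = Pow(64513, -1) = Rational(1, 64513)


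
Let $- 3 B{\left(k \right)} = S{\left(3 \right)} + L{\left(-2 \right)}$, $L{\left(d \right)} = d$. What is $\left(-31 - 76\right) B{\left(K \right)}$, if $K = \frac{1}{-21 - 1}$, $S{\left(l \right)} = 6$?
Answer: $\frac{428}{3} \approx 142.67$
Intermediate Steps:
$K = - \frac{1}{22}$ ($K = \frac{1}{-22} = - \frac{1}{22} \approx -0.045455$)
$B{\left(k \right)} = - \frac{4}{3}$ ($B{\left(k \right)} = - \frac{6 - 2}{3} = \left(- \frac{1}{3}\right) 4 = - \frac{4}{3}$)
$\left(-31 - 76\right) B{\left(K \right)} = \left(-31 - 76\right) \left(- \frac{4}{3}\right) = \left(-107\right) \left(- \frac{4}{3}\right) = \frac{428}{3}$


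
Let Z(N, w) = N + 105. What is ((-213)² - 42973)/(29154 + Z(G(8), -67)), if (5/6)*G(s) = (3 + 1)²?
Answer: 11980/146391 ≈ 0.081836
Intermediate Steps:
G(s) = 96/5 (G(s) = 6*(3 + 1)²/5 = (6/5)*4² = (6/5)*16 = 96/5)
Z(N, w) = 105 + N
((-213)² - 42973)/(29154 + Z(G(8), -67)) = ((-213)² - 42973)/(29154 + (105 + 96/5)) = (45369 - 42973)/(29154 + 621/5) = 2396/(146391/5) = 2396*(5/146391) = 11980/146391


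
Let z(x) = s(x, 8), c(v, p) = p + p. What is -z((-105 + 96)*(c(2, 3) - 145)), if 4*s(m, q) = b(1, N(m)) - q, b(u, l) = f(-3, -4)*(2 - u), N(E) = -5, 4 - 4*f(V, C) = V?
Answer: 25/16 ≈ 1.5625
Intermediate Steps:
c(v, p) = 2*p
f(V, C) = 1 - V/4
b(u, l) = 7/2 - 7*u/4 (b(u, l) = (1 - ¼*(-3))*(2 - u) = (1 + ¾)*(2 - u) = 7*(2 - u)/4 = 7/2 - 7*u/4)
s(m, q) = 7/16 - q/4 (s(m, q) = ((7/2 - 7/4*1) - q)/4 = ((7/2 - 7/4) - q)/4 = (7/4 - q)/4 = 7/16 - q/4)
z(x) = -25/16 (z(x) = 7/16 - ¼*8 = 7/16 - 2 = -25/16)
-z((-105 + 96)*(c(2, 3) - 145)) = -1*(-25/16) = 25/16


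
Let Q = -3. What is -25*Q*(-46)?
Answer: -3450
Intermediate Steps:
-25*Q*(-46) = -25*(-3)*(-46) = 75*(-46) = -3450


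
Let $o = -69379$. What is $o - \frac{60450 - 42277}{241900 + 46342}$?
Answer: $- \frac{19997959891}{288242} \approx -69379.0$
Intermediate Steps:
$o - \frac{60450 - 42277}{241900 + 46342} = -69379 - \frac{60450 - 42277}{241900 + 46342} = -69379 - \frac{18173}{288242} = - \frac{19997959891}{288242}$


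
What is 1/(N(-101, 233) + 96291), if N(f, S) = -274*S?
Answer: 1/32449 ≈ 3.0818e-5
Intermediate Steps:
1/(N(-101, 233) + 96291) = 1/(-274*233 + 96291) = 1/(-63842 + 96291) = 1/32449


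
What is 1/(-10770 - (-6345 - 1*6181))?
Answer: 1/1756 ≈ 0.00056948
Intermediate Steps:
1/(-10770 - (-6345 - 1*6181)) = 1/(-10770 - (-6345 - 6181)) = 1/(-10770 - 1*(-12526)) = 1/(-10770 + 12526) = 1/1756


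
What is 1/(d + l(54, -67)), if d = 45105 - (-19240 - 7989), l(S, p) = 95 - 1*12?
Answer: 1/72417 ≈ 1.3809e-5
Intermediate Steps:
l(S, p) = 83 (l(S, p) = 95 - 12 = 83)
d = 72334 (d = 45105 - 1*(-27229) = 45105 + 27229 = 72334)
1/(d + l(54, -67)) = 1/(72334 + 83) = 1/72417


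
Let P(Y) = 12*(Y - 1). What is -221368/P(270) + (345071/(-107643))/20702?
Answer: -13702866242701/199815476278 ≈ -68.578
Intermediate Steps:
P(Y) = -12 + 12*Y (P(Y) = 12*(-1 + Y) = -12 + 12*Y)
-221368/P(270) + (345071/(-107643))/20702 = -221368/(-12 + 12*270) + (345071/(-107643))/20702 = -221368/(-12 + 3240) + (345071*(-1/107643))*(1/20702) = -221368/3228 - 345071/107643*1/20702 = -221368*1/3228 - 345071/2228425386 = -55342/807 - 345071/2228425386 = -13702866242701/199815476278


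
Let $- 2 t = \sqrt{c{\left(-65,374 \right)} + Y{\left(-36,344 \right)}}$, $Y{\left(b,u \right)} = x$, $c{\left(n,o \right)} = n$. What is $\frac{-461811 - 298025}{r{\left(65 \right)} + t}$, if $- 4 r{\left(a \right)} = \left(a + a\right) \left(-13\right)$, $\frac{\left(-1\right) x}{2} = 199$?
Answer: $- \frac{160515355}{89311} - \frac{189959 i \sqrt{463}}{89311} \approx -1797.3 - 45.766 i$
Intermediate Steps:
$x = -398$ ($x = \left(-2\right) 199 = -398$)
$Y{\left(b,u \right)} = -398$
$r{\left(a \right)} = \frac{13 a}{2}$ ($r{\left(a \right)} = - \frac{\left(a + a\right) \left(-13\right)}{4} = - \frac{2 a \left(-13\right)}{4} = - \frac{\left(-26\right) a}{4} = \frac{13 a}{2}$)
$t = - \frac{i \sqrt{463}}{2}$ ($t = - \frac{\sqrt{-65 - 398}}{2} = - \frac{\sqrt{-463}}{2} = - \frac{i \sqrt{463}}{2} \approx - 10.759 i$)
$\frac{-461811 - 298025}{r{\left(65 \right)} + t} = \frac{-461811 - 298025}{\frac{13}{2} \cdot 65 - \frac{i \sqrt{463}}{2}} = - \frac{759836}{\frac{845}{2} - \frac{i \sqrt{463}}{2}}$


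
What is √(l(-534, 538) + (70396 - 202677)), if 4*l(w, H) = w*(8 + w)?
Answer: 2*I*√15515 ≈ 249.12*I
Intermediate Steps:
l(w, H) = w*(8 + w)/4 (l(w, H) = (w*(8 + w))/4 = w*(8 + w)/4)
√(l(-534, 538) + (70396 - 202677)) = √((¼)*(-534)*(8 - 534) + (70396 - 202677)) = √((¼)*(-534)*(-526) - 132281) = √(70221 - 132281) = √(-62060) = 2*I*√15515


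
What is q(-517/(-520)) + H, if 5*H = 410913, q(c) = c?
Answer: 42735469/520 ≈ 82184.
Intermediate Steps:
H = 410913/5 (H = (⅕)*410913 = 410913/5 ≈ 82183.)
q(-517/(-520)) + H = -517/(-520) + 410913/5 = -517*(-1/520) + 410913/5 = 517/520 + 410913/5 = 42735469/520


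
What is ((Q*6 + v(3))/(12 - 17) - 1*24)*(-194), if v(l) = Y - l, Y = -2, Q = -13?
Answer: 7178/5 ≈ 1435.6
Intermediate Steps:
v(l) = -2 - l
((Q*6 + v(3))/(12 - 17) - 1*24)*(-194) = ((-13*6 + (-2 - 1*3))/(12 - 17) - 1*24)*(-194) = ((-78 + (-2 - 3))/(-5) - 24)*(-194) = ((-78 - 5)*(-1/5) - 24)*(-194) = (-83*(-1/5) - 24)*(-194) = (83/5 - 24)*(-194) = -37/5*(-194) = 7178/5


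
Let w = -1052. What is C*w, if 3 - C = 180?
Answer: 186204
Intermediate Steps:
C = -177 (C = 3 - 1*180 = 3 - 180 = -177)
C*w = -177*(-1052) = 186204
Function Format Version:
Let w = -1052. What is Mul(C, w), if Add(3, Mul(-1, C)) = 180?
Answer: 186204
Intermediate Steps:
C = -177 (C = Add(3, Mul(-1, 180)) = Add(3, -180) = -177)
Mul(C, w) = Mul(-177, -1052) = 186204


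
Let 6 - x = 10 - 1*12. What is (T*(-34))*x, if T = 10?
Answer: -2720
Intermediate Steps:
x = 8 (x = 6 - (10 - 1*12) = 6 - (10 - 12) = 6 - 1*(-2) = 6 + 2 = 8)
(T*(-34))*x = (10*(-34))*8 = -340*8 = -2720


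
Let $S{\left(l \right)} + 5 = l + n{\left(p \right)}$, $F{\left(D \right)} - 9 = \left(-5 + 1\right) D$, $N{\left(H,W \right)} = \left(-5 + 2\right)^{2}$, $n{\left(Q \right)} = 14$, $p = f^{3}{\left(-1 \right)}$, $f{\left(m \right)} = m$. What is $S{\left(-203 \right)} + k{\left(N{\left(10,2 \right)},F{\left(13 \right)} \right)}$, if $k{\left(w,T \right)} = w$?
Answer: $-185$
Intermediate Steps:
$p = -1$ ($p = \left(-1\right)^{3} = -1$)
$N{\left(H,W \right)} = 9$ ($N{\left(H,W \right)} = \left(-3\right)^{2} = 9$)
$F{\left(D \right)} = 9 - 4 D$ ($F{\left(D \right)} = 9 + \left(-5 + 1\right) D = 9 - 4 D$)
$S{\left(l \right)} = 9 + l$ ($S{\left(l \right)} = -5 + \left(l + 14\right) = -5 + \left(14 + l\right) = 9 + l$)
$S{\left(-203 \right)} + k{\left(N{\left(10,2 \right)},F{\left(13 \right)} \right)} = \left(9 - 203\right) + 9 = -194 + 9 = -185$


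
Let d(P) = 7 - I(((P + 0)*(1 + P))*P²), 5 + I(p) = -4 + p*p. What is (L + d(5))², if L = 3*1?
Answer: 316384875361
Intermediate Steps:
I(p) = -9 + p² (I(p) = -5 + (-4 + p*p) = -5 + (-4 + p²) = -9 + p²)
L = 3
d(P) = 16 - P⁶*(1 + P)² (d(P) = 7 - (-9 + (((P + 0)*(1 + P))*P²)²) = 7 - (-9 + ((P*(1 + P))*P²)²) = 7 - (-9 + (P³*(1 + P))²) = 7 - (-9 + P⁶*(1 + P)²) = 7 + (9 - P⁶*(1 + P)²) = 16 - P⁶*(1 + P)²)
(L + d(5))² = (3 + (16 - 1*5⁶*(1 + 5)²))² = (3 + (16 - 1*15625*6²))² = (3 + (16 - 1*15625*36))² = (3 + (16 - 562500))² = (3 - 562484)² = (-562481)² = 316384875361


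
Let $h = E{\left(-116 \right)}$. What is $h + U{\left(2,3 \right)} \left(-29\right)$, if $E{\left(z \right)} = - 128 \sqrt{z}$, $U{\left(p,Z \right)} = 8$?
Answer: $-232 - 256 i \sqrt{29} \approx -232.0 - 1378.6 i$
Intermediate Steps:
$h = - 256 i \sqrt{29}$ ($h = - 128 \sqrt{-116} = - 128 \cdot 2 i \sqrt{29} = - 256 i \sqrt{29} \approx - 1378.6 i$)
$h + U{\left(2,3 \right)} \left(-29\right) = - 256 i \sqrt{29} + 8 \left(-29\right) = - 256 i \sqrt{29} - 232 = -232 - 256 i \sqrt{29}$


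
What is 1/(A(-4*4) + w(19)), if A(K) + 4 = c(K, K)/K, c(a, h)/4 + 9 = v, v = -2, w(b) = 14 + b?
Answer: 4/127 ≈ 0.031496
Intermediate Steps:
c(a, h) = -44 (c(a, h) = -36 + 4*(-2) = -36 - 8 = -44)
A(K) = -4 - 44/K
1/(A(-4*4) + w(19)) = 1/((-4 - 44/((-4*4))) + (14 + 19)) = 1/((-4 - 44/(-16)) + 33) = 1/((-4 - 44*(-1/16)) + 33) = 1/((-4 + 11/4) + 33) = 1/(-5/4 + 33) = 1/(127/4) = 4/127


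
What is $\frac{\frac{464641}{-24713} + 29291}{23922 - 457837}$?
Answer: $- \frac{723403842}{10723341395} \approx -0.067461$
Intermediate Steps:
$\frac{\frac{464641}{-24713} + 29291}{23922 - 457837} = \frac{464641 \left(- \frac{1}{24713}\right) + 29291}{-433915} = \left(- \frac{464641}{24713} + 29291\right) \left(- \frac{1}{433915}\right) = \frac{723403842}{24713} \left(- \frac{1}{433915}\right) = - \frac{723403842}{10723341395}$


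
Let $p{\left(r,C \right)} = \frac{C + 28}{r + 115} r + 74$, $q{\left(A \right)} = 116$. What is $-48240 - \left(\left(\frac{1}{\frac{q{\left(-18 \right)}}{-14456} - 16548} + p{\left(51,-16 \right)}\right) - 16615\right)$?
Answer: $- \frac{157364958684861}{4963773583} \approx -31703.0$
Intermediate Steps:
$p{\left(r,C \right)} = 74 + \frac{r \left(28 + C\right)}{115 + r}$ ($p{\left(r,C \right)} = \frac{28 + C}{115 + r} r + 74 = \frac{r \left(28 + C\right)}{115 + r} + 74 = 74 + \frac{r \left(28 + C\right)}{115 + r}$)
$-48240 - \left(\left(\frac{1}{\frac{q{\left(-18 \right)}}{-14456} - 16548} + p{\left(51,-16 \right)}\right) - 16615\right) = -48240 - \left(\left(\frac{1}{\frac{116}{-14456} - 16548} + \frac{8510 + 102 \cdot 51 - 816}{115 + 51}\right) - 16615\right) = -48240 - \left(\left(\frac{1}{116 \left(- \frac{1}{14456}\right) - 16548} + \frac{8510 + 5202 - 816}{166}\right) - 16615\right) = -48240 - \left(\left(\frac{1}{- \frac{29}{3614} - 16548} + \frac{1}{166} \cdot 12896\right) - 16615\right) = -48240 - \left(\left(\frac{1}{- \frac{59804501}{3614}} + \frac{6448}{83}\right) - 16615\right) = -48240 - \left(\left(- \frac{3614}{59804501} + \frac{6448}{83}\right) - 16615\right) = -48240 - \left(\frac{385619122486}{4963773583} - 16615\right) = -48240 - - \frac{82087478959059}{4963773583} = -48240 + \frac{82087478959059}{4963773583} = - \frac{157364958684861}{4963773583}$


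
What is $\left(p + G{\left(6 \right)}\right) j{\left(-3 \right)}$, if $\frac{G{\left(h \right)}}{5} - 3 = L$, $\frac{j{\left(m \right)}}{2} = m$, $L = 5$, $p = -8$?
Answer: $-192$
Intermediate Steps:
$j{\left(m \right)} = 2 m$
$G{\left(h \right)} = 40$ ($G{\left(h \right)} = 15 + 5 \cdot 5 = 15 + 25 = 40$)
$\left(p + G{\left(6 \right)}\right) j{\left(-3 \right)} = \left(-8 + 40\right) 2 \left(-3\right) = 32 \left(-6\right) = -192$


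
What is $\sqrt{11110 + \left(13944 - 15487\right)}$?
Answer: $3 \sqrt{1063} \approx 97.811$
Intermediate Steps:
$\sqrt{11110 + \left(13944 - 15487\right)} = \sqrt{11110 - 1543} = \sqrt{9567} = 3 \sqrt{1063}$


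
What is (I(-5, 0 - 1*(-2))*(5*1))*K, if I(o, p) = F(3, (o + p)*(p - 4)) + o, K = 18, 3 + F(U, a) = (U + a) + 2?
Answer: 270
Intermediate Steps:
F(U, a) = -1 + U + a (F(U, a) = -3 + ((U + a) + 2) = -3 + (2 + U + a) = -1 + U + a)
I(o, p) = 2 + o + (-4 + p)*(o + p) (I(o, p) = (-1 + 3 + (o + p)*(p - 4)) + o = (-1 + 3 + (o + p)*(-4 + p)) + o = (-1 + 3 + (-4 + p)*(o + p)) + o = (2 + (-4 + p)*(o + p)) + o = 2 + o + (-4 + p)*(o + p))
(I(-5, 0 - 1*(-2))*(5*1))*K = ((2 + (0 - 1*(-2))² - 4*(0 - 1*(-2)) - 3*(-5) - 5*(0 - 1*(-2)))*(5*1))*18 = ((2 + (0 + 2)² - 4*(0 + 2) + 15 - 5*(0 + 2))*5)*18 = ((2 + 2² - 4*2 + 15 - 5*2)*5)*18 = ((2 + 4 - 8 + 15 - 10)*5)*18 = (3*5)*18 = 15*18 = 270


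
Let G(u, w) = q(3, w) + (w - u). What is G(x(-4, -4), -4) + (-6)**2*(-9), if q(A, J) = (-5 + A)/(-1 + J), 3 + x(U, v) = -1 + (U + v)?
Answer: -1578/5 ≈ -315.60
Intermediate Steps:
x(U, v) = -4 + U + v (x(U, v) = -3 + (-1 + (U + v)) = -3 + (-1 + U + v) = -4 + U + v)
q(A, J) = (-5 + A)/(-1 + J)
G(u, w) = w - u - 2/(-1 + w) (G(u, w) = (-5 + 3)/(-1 + w) + (w - u) = -2/(-1 + w) + (w - u) = w - u - 2/(-1 + w))
G(x(-4, -4), -4) + (-6)**2*(-9) = (-2 + (-1 - 4)*(-4 - (-4 - 4 - 4)))/(-1 - 4) + (-6)**2*(-9) = (-2 - 5*(-4 - 1*(-12)))/(-5) + 36*(-9) = -(-2 - 5*(-4 + 12))/5 - 324 = -(-2 - 5*8)/5 - 324 = -(-2 - 40)/5 - 324 = -1/5*(-42) - 324 = 42/5 - 324 = -1578/5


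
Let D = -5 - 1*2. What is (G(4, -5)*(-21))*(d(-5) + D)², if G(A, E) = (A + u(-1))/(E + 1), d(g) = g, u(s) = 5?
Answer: 6804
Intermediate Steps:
D = -7 (D = -5 - 2 = -7)
G(A, E) = (5 + A)/(1 + E) (G(A, E) = (A + 5)/(E + 1) = (5 + A)/(1 + E))
(G(4, -5)*(-21))*(d(-5) + D)² = (((5 + 4)/(1 - 5))*(-21))*(-5 - 7)² = ((9/(-4))*(-21))*(-12)² = (-¼*9*(-21))*144 = -9/4*(-21)*144 = (189/4)*144 = 6804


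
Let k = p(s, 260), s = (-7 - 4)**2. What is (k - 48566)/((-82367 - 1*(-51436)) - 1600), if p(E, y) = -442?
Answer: 49008/32531 ≈ 1.5065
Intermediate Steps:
s = 121 (s = (-11)**2 = 121)
k = -442
(k - 48566)/((-82367 - 1*(-51436)) - 1600) = (-442 - 48566)/((-82367 - 1*(-51436)) - 1600) = -49008/((-82367 + 51436) - 1600) = -49008/(-30931 - 1600) = -49008/(-32531) = -49008*(-1/32531) = 49008/32531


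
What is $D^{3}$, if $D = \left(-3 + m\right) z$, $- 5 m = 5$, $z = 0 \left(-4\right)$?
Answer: $0$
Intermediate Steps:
$z = 0$
$m = -1$ ($m = \left(- \frac{1}{5}\right) 5 = -1$)
$D = 0$ ($D = \left(-3 - 1\right) 0 = \left(-4\right) 0 = 0$)
$D^{3} = 0^{3} = 0$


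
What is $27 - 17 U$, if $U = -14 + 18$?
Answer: $-41$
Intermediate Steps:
$U = 4$
$27 - 17 U = 27 - 68 = -41$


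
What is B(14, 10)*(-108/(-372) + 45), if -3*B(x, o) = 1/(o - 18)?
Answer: 117/62 ≈ 1.8871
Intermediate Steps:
B(x, o) = -1/(3*(-18 + o)) (B(x, o) = -1/(3*(o - 18)) = -1/(3*(-18 + o)))
B(14, 10)*(-108/(-372) + 45) = (-1/(-54 + 3*10))*(-108/(-372) + 45) = (-1/(-54 + 30))*(-108*(-1/372) + 45) = (-1/(-24))*(9/31 + 45) = -1*(-1/24)*(1404/31) = (1/24)*(1404/31) = 117/62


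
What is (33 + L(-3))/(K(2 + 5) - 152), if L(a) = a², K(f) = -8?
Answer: -21/80 ≈ -0.26250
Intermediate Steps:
(33 + L(-3))/(K(2 + 5) - 152) = (33 + (-3)²)/(-8 - 152) = (33 + 9)/(-160) = -1/160*42 = -21/80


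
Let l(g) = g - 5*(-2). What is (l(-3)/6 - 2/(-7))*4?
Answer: 122/21 ≈ 5.8095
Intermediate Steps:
l(g) = 10 + g (l(g) = g + 10 = 10 + g)
(l(-3)/6 - 2/(-7))*4 = ((10 - 3)/6 - 2/(-7))*4 = (7*(⅙) - 2*(-⅐))*4 = (7/6 + 2/7)*4 = (61/42)*4 = 122/21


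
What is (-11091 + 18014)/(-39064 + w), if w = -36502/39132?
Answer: -135455418/764344475 ≈ -0.17722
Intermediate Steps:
w = -18251/19566 (w = -36502*1/39132 = -18251/19566 ≈ -0.93279)
(-11091 + 18014)/(-39064 + w) = (-11091 + 18014)/(-39064 - 18251/19566) = 6923/(-764344475/19566) = 6923*(-19566/764344475) = -135455418/764344475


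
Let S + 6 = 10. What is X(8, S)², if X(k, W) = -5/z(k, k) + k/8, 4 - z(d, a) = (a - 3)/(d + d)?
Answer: 441/3481 ≈ 0.12669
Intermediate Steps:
S = 4 (S = -6 + 10 = 4)
z(d, a) = 4 - (-3 + a)/(2*d) (z(d, a) = 4 - (a - 3)/(d + d) = 4 - (-3 + a)/(2*d))
X(k, W) = k/8 - 10*k/(3 + 7*k) (X(k, W) = -5*2*k/(3 - k + 8*k) + k/8 = -5*2*k/(3 + 7*k) + k*(⅛) = -10*k/(3 + 7*k) + k/8 = k/8 - 10*k/(3 + 7*k))
X(8, S)² = ((7/8)*8*(-11 + 8)/(3 + 7*8))² = ((7/8)*8*(-3)/(3 + 56))² = ((7/8)*8*(-3)/59)² = ((7/8)*8*(1/59)*(-3))² = (-21/59)² = 441/3481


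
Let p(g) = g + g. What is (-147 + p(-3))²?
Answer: 23409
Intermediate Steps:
p(g) = 2*g
(-147 + p(-3))² = (-147 + 2*(-3))² = (-147 - 6)² = (-153)² = 23409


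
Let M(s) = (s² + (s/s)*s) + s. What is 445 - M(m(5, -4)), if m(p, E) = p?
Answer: 410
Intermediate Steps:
M(s) = s² + 2*s (M(s) = (s² + 1*s) + s = (s² + s) + s = (s + s²) + s = s² + 2*s)
445 - M(m(5, -4)) = 445 - 5*(2 + 5) = 445 - 5*7 = 445 - 1*35 = 445 - 35 = 410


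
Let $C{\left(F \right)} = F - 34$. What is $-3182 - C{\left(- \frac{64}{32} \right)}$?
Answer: $-3146$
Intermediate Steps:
$C{\left(F \right)} = -34 + F$
$-3182 - C{\left(- \frac{64}{32} \right)} = -3182 - \left(-34 - \frac{64}{32}\right) = -3182 - \left(-34 - 2\right) = -3182 - -36 = -3182 + 36 = -3146$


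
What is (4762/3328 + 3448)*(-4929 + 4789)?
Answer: -200894855/416 ≈ -4.8292e+5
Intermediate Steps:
(4762/3328 + 3448)*(-4929 + 4789) = (4762*(1/3328) + 3448)*(-140) = (2381/1664 + 3448)*(-140) = (5739853/1664)*(-140) = -200894855/416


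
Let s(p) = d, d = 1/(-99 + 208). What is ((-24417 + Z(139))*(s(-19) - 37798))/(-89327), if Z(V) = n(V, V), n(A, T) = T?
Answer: -100024898718/9736643 ≈ -10273.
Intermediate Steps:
d = 1/109 ≈ 0.0091743
s(p) = 1/109
Z(V) = V
((-24417 + Z(139))*(s(-19) - 37798))/(-89327) = ((-24417 + 139)*(1/109 - 37798))/(-89327) = -24278*(-4119981/109)*(-1/89327) = (100024898718/109)*(-1/89327) = -100024898718/9736643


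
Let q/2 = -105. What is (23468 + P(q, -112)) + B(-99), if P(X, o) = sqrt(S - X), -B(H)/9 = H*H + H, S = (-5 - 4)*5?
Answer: -63850 + sqrt(165) ≈ -63837.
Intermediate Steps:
q = -210 (q = 2*(-105) = -210)
S = -45 (S = -9*5 = -45)
B(H) = -9*H - 9*H**2 (B(H) = -9*(H*H + H) = -9*(H**2 + H) = -9*(H + H**2) = -9*H - 9*H**2)
P(X, o) = sqrt(-45 - X)
(23468 + P(q, -112)) + B(-99) = (23468 + sqrt(-45 - 1*(-210))) - 9*(-99)*(1 - 99) = (23468 + sqrt(-45 + 210)) - 9*(-99)*(-98) = (23468 + sqrt(165)) - 87318 = -63850 + sqrt(165)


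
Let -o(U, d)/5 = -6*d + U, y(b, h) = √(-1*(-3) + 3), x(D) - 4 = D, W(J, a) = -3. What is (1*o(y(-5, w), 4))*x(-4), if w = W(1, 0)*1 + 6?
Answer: 0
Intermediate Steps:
x(D) = 4 + D
w = 3 (w = -3*1 + 6 = -3 + 6 = 3)
y(b, h) = √6 (y(b, h) = √(3 + 3) = √6)
o(U, d) = -5*U + 30*d (o(U, d) = -5*(-6*d + U) = -5*(U - 6*d) = -5*U + 30*d)
(1*o(y(-5, w), 4))*x(-4) = (1*(-5*√6 + 30*4))*(4 - 4) = (1*(-5*√6 + 120))*0 = (1*(120 - 5*√6))*0 = (120 - 5*√6)*0 = 0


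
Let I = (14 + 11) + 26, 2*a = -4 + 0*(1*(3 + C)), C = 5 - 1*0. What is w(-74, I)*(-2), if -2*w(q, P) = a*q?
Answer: 148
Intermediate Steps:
C = 5 (C = 5 + 0 = 5)
a = -2 (a = (-4 + 0*(1*(3 + 5)))/2 = (-4 + 0*(1*8))/2 = (-4 + 0*8)/2 = (-4 + 0)/2 = (½)*(-4) = -2)
I = 51 (I = 25 + 26 = 51)
w(q, P) = q (w(q, P) = -(-1)*q = q)
w(-74, I)*(-2) = -74*(-2) = 148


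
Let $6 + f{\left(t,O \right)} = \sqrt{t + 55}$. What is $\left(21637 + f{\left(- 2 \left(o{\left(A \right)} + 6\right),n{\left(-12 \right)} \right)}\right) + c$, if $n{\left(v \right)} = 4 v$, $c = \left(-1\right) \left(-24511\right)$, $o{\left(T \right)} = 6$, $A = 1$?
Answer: $46142 + \sqrt{31} \approx 46148.0$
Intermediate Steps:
$c = 24511$
$f{\left(t,O \right)} = -6 + \sqrt{55 + t}$ ($f{\left(t,O \right)} = -6 + \sqrt{t + 55} = -6 + \sqrt{55 + t}$)
$\left(21637 + f{\left(- 2 \left(o{\left(A \right)} + 6\right),n{\left(-12 \right)} \right)}\right) + c = \left(21637 - \left(6 - \sqrt{55 - 2 \left(6 + 6\right)}\right)\right) + 24511 = \left(21637 - \left(6 - \sqrt{55 - 24}\right)\right) + 24511 = \left(21637 - \left(6 - \sqrt{31}\right)\right) + 24511 = \left(21631 + \sqrt{31}\right) + 24511 = 46142 + \sqrt{31}$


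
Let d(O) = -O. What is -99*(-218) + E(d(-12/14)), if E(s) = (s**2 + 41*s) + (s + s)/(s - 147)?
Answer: 361212920/16709 ≈ 21618.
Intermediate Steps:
E(s) = s**2 + 41*s + 2*s/(-147 + s) (E(s) = (s**2 + 41*s) + (2*s)/(-147 + s) = (s**2 + 41*s) + 2*s/(-147 + s) = s**2 + 41*s + 2*s/(-147 + s))
-99*(-218) + E(d(-12/14)) = -99*(-218) + (-(-12)/14)*(-6025 + (-(-12)/14)**2 - (-106)*(-12/14))/(-147 - (-12)/14) = 21582 + (-(-12)/14)*(-6025 + (-(-12)/14)**2 - (-106)*(-12*1/14))/(-147 - (-12)/14) = 21582 + (-1*(-6/7))*(-6025 + (-1*(-6/7))**2 - (-106)*(-6)/7)/(-147 - 1*(-6/7)) = 21582 + 6*(-6025 + (6/7)**2 - 106*6/7)/(7*(-147 + 6/7)) = 21582 + 6*(-6025 + 36/49 - 636/7)/(7*(-1023/7)) = 21582 + (6/7)*(-7/1023)*(-299641/49) = 21582 + 599282/16709 = 361212920/16709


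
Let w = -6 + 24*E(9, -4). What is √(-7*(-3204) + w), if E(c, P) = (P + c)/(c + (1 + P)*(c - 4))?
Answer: √22402 ≈ 149.67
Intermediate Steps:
E(c, P) = (P + c)/(c + (1 + P)*(-4 + c))
w = -26 (w = -6 + 24*((-4 + 9)/(-4 - 4*(-4) + 2*9 - 4*9)) = -6 + 24*(5/(-4 + 16 + 18 - 36)) = -6 + 24*(5/(-6)) = -6 + 24*(-⅙*5) = -6 + 24*(-⅚) = -6 - 20 = -26)
√(-7*(-3204) + w) = √(-7*(-3204) - 26) = √(22428 - 26) = √22402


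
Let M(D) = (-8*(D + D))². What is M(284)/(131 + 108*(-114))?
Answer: -20647936/12181 ≈ -1695.1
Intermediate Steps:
M(D) = 256*D² (M(D) = (-16*D)² = 256*D²)
M(284)/(131 + 108*(-114)) = (256*284²)/(131 + 108*(-114)) = (256*80656)/(131 - 12312) = 20647936/(-12181) = 20647936*(-1/12181) = -20647936/12181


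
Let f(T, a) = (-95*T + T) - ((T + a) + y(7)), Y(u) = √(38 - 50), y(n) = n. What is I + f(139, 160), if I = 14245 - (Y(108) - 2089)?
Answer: 2962 - 2*I*√3 ≈ 2962.0 - 3.4641*I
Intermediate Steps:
Y(u) = 2*I*√3 (Y(u) = √(-12) = 2*I*√3)
f(T, a) = -7 - a - 95*T (f(T, a) = (-95*T + T) - ((T + a) + 7) = -94*T - (7 + T + a) = -94*T + (-7 - T - a) = -7 - a - 95*T)
I = 16334 - 2*I*√3 (I = 14245 - (2*I*√3 - 2089) = 14245 - (-2089 + 2*I*√3) = 14245 + (2089 - 2*I*√3) = 16334 - 2*I*√3 ≈ 16334.0 - 3.4641*I)
I + f(139, 160) = (16334 - 2*I*√3) + (-7 - 1*160 - 95*139) = (16334 - 2*I*√3) + (-7 - 160 - 13205) = (16334 - 2*I*√3) - 13372 = 2962 - 2*I*√3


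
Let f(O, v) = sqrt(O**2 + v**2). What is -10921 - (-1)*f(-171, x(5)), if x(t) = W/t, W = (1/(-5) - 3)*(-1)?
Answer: -10921 + sqrt(18275881)/25 ≈ -10750.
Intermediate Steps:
W = 16/5 (W = (-1/5 - 3)*(-1) = -16/5*(-1) = 16/5 ≈ 3.2000)
x(t) = 16/(5*t)
-10921 - (-1)*f(-171, x(5)) = -10921 - (-1)*sqrt((-171)**2 + ((16/5)/5)**2) = -10921 - (-1)*sqrt(29241 + ((16/5)*(1/5))**2) = -10921 - (-1)*sqrt(29241 + (16/25)**2) = -10921 - (-1)*sqrt(29241 + 256/625) = -10921 - (-1)*sqrt(18275881/625) = -10921 - (-1)*sqrt(18275881)/25 = -10921 + sqrt(18275881)/25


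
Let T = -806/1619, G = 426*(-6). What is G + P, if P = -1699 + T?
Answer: -6889651/1619 ≈ -4255.5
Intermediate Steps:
G = -2556
T = -806/1619 (T = -806*1/1619 = -806/1619 ≈ -0.49784)
P = -2751487/1619 (P = -1699 - 806/1619 = -2751487/1619 ≈ -1699.5)
G + P = -2556 - 2751487/1619 = -6889651/1619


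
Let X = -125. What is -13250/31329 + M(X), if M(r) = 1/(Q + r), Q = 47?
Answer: -354943/814554 ≈ -0.43575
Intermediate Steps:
M(r) = 1/(47 + r)
-13250/31329 + M(X) = -13250/31329 + 1/(47 - 125) = -13250*1/31329 + 1/(-78) = -13250/31329 - 1/78 = -354943/814554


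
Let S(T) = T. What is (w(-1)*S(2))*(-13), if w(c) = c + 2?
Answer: -26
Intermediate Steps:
w(c) = 2 + c
(w(-1)*S(2))*(-13) = ((2 - 1)*2)*(-13) = (1*2)*(-13) = 2*(-13) = -26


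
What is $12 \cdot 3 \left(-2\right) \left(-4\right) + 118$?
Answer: $406$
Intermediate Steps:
$12 \cdot 3 \left(-2\right) \left(-4\right) + 118 = 12 \left(\left(-6\right) \left(-4\right)\right) + 118 = 12 \cdot 24 + 118 = 288 + 118 = 406$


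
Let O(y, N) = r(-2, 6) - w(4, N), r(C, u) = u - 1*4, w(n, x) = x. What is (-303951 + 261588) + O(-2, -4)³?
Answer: -42147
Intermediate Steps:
r(C, u) = -4 + u (r(C, u) = u - 4 = -4 + u)
O(y, N) = 2 - N (O(y, N) = (-4 + 6) - N = 2 - N)
(-303951 + 261588) + O(-2, -4)³ = (-303951 + 261588) + (2 - 1*(-4))³ = -42363 + (2 + 4)³ = -42363 + 6³ = -42363 + 216 = -42147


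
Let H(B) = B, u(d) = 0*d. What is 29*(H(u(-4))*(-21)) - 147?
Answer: -147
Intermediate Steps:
u(d) = 0
29*(H(u(-4))*(-21)) - 147 = 29*(0*(-21)) - 147 = 29*0 - 147 = 0 - 147 = -147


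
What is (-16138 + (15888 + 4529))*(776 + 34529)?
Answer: 151070095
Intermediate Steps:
(-16138 + (15888 + 4529))*(776 + 34529) = (-16138 + 20417)*35305 = 4279*35305 = 151070095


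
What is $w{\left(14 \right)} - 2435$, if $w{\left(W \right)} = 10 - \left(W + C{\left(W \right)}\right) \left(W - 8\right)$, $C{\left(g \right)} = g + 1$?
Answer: $-2599$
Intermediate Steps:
$C{\left(g \right)} = 1 + g$
$w{\left(W \right)} = 10 - \left(1 + 2 W\right) \left(-8 + W\right)$ ($w{\left(W \right)} = 10 - \left(W + \left(1 + W\right)\right) \left(W - 8\right) = 10 - \left(1 + 2 W\right) \left(-8 + W\right)$)
$w{\left(14 \right)} - 2435 = \left(18 - 2 \cdot 14^{2} + 15 \cdot 14\right) - 2435 = \left(18 - 392 + 210\right) - 2435 = -164 - 2435 = -2599$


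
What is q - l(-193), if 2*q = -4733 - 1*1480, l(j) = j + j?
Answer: -5441/2 ≈ -2720.5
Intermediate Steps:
l(j) = 2*j
q = -6213/2 (q = (-4733 - 1*1480)/2 = (-4733 - 1480)/2 = (½)*(-6213) = -6213/2 ≈ -3106.5)
q - l(-193) = -6213/2 - 2*(-193) = -6213/2 - 1*(-386) = -6213/2 + 386 = -5441/2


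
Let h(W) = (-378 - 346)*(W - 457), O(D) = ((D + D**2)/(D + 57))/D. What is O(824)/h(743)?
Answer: -75/16583944 ≈ -4.5224e-6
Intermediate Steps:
O(D) = (D + D**2)/(D*(57 + D)) (O(D) = ((D + D**2)/(57 + D))/D = (D + D**2)/(D*(57 + D)))
h(W) = 330868 - 724*W (h(W) = -724*(-457 + W) = 330868 - 724*W)
O(824)/h(743) = ((1 + 824)/(57 + 824))/(330868 - 724*743) = (825/881)/(330868 - 537932) = ((1/881)*825)/(-207064) = (825/881)*(-1/207064) = -75/16583944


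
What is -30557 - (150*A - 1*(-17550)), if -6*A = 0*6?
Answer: -48107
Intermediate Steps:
A = 0 (A = -0*6 = -⅙*0 = 0)
-30557 - (150*A - 1*(-17550)) = -30557 - (150*0 - 1*(-17550)) = -30557 - (0 + 17550) = -30557 - 1*17550 = -30557 - 17550 = -48107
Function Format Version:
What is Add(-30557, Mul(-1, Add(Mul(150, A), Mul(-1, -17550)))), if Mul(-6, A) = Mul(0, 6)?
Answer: -48107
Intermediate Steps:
A = 0 (A = Mul(Rational(-1, 6), Mul(0, 6)) = Mul(Rational(-1, 6), 0) = 0)
Add(-30557, Mul(-1, Add(Mul(150, A), Mul(-1, -17550)))) = Add(-30557, Mul(-1, Add(Mul(150, 0), Mul(-1, -17550)))) = Add(-30557, Mul(-1, Add(0, 17550))) = Add(-30557, Mul(-1, 17550)) = Add(-30557, -17550) = -48107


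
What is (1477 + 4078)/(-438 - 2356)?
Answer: -505/254 ≈ -1.9882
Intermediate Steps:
(1477 + 4078)/(-438 - 2356) = 5555/(-2794) = 5555*(-1/2794) = -505/254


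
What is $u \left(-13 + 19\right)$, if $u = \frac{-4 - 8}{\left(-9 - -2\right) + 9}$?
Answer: $-36$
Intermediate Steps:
$u = -6$ ($u = - \frac{12}{\left(-9 + 2\right) + 9} = - \frac{12}{-7 + 9} = - \frac{12}{2} = \left(-12\right) \frac{1}{2} = -6$)
$u \left(-13 + 19\right) = - 6 \left(-13 + 19\right) = \left(-6\right) 6 = -36$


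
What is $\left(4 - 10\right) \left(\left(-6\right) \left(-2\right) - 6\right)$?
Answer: $-36$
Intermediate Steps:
$\left(4 - 10\right) \left(\left(-6\right) \left(-2\right) - 6\right) = - 6 \left(12 - 6\right) = \left(-6\right) 6 = -36$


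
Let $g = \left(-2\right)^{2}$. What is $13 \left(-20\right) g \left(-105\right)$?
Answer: $109200$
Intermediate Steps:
$g = 4$
$13 \left(-20\right) g \left(-105\right) = 13 \left(-20\right) 4 \left(-105\right) = \left(-260\right) 4 \left(-105\right) = \left(-1040\right) \left(-105\right) = 109200$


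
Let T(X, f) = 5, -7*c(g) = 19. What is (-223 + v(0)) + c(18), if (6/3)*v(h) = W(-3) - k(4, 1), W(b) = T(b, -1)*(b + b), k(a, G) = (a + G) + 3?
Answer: -1713/7 ≈ -244.71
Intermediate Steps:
c(g) = -19/7 (c(g) = -1/7*19 = -19/7)
k(a, G) = 3 + G + a (k(a, G) = (G + a) + 3 = 3 + G + a)
W(b) = 10*b (W(b) = 5*(b + b) = 5*(2*b) = 10*b)
v(h) = -19 (v(h) = (10*(-3) - (3 + 1 + 4))/2 = (-30 - 1*8)/2 = (-30 - 8)/2 = (1/2)*(-38) = -19)
(-223 + v(0)) + c(18) = (-223 - 19) - 19/7 = -242 - 19/7 = -1713/7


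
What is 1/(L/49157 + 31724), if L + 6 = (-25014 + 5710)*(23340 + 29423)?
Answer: 49157/540919710 ≈ 9.0877e-5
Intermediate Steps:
L = -1018536958 (L = -6 + (-25014 + 5710)*(23340 + 29423) = -6 - 19304*52763 = -6 - 1018536952 = -1018536958)
1/(L/49157 + 31724) = 1/(-1018536958/49157 + 31724) = 1/(540919710/49157) = 49157/540919710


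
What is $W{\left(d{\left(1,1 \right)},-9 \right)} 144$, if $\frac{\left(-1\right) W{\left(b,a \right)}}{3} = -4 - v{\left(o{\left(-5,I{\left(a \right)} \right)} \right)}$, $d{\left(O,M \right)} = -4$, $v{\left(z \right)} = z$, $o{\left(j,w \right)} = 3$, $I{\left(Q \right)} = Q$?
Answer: $3024$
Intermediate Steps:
$W{\left(b,a \right)} = 21$ ($W{\left(b,a \right)} = - 3 \left(-4 - 3\right) = \left(-3\right) \left(-7\right) = 21$)
$W{\left(d{\left(1,1 \right)},-9 \right)} 144 = 21 \cdot 144 = 3024$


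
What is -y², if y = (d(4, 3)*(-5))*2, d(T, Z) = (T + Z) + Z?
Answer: -10000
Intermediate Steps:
d(T, Z) = T + 2*Z
y = -100 (y = ((4 + 2*3)*(-5))*2 = ((4 + 6)*(-5))*2 = (10*(-5))*2 = -50*2 = -100)
-y² = -1*(-100)² = -1*10000 = -10000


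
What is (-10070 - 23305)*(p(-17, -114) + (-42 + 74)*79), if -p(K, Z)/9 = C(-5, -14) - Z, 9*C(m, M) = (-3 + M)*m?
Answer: -47292375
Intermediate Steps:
C(m, M) = m*(-3 + M)/9 (C(m, M) = ((-3 + M)*m)/9 = (m*(-3 + M))/9 = m*(-3 + M)/9)
p(K, Z) = -85 + 9*Z (p(K, Z) = -9*((⅑)*(-5)*(-3 - 14) - Z) = -9*((⅑)*(-5)*(-17) - Z) = -9*(85/9 - Z) = -85 + 9*Z)
(-10070 - 23305)*(p(-17, -114) + (-42 + 74)*79) = (-10070 - 23305)*((-85 + 9*(-114)) + (-42 + 74)*79) = -33375*((-85 - 1026) + 32*79) = -33375*(-1111 + 2528) = -33375*1417 = -47292375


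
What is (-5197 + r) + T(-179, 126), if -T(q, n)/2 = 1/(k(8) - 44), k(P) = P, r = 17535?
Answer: 222085/18 ≈ 12338.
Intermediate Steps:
T(q, n) = 1/18 (T(q, n) = -2/(8 - 44) = -2/(-36) = -2*(-1/36) = 1/18)
(-5197 + r) + T(-179, 126) = (-5197 + 17535) + 1/18 = 12338 + 1/18 = 222085/18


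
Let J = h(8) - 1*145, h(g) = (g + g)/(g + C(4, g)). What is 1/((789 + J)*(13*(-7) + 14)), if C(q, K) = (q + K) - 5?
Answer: -15/745052 ≈ -2.0133e-5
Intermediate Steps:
C(q, K) = -5 + K + q (C(q, K) = (K + q) - 5 = -5 + K + q)
h(g) = 2*g/(-1 + 2*g) (h(g) = (g + g)/(g + (-5 + g + 4)) = (2*g)/(g + (-1 + g)) = (2*g)/(-1 + 2*g) = 2*g/(-1 + 2*g))
J = -2159/15 (J = 2*8/(-1 + 2*8) - 1*145 = 2*8/(-1 + 16) - 145 = 2*8/15 - 145 = 2*8*(1/15) - 145 = 16/15 - 145 = -2159/15 ≈ -143.93)
1/((789 + J)*(13*(-7) + 14)) = 1/((789 - 2159/15)*(13*(-7) + 14)) = 1/((9676/15)*(-91 + 14)) = (15/9676)/(-77) = (15/9676)*(-1/77) = -15/745052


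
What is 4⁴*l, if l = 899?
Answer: 230144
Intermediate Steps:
4⁴*l = 4⁴*899 = 256*899 = 230144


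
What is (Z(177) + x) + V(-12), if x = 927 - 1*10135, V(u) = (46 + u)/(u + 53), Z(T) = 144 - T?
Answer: -378847/41 ≈ -9240.2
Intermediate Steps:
V(u) = (46 + u)/(53 + u)
x = -9208 (x = 927 - 10135 = -9208)
(Z(177) + x) + V(-12) = ((144 - 1*177) - 9208) + (46 - 12)/(53 - 12) = ((144 - 177) - 9208) + 34/41 = (-33 - 9208) + (1/41)*34 = -9241 + 34/41 = -378847/41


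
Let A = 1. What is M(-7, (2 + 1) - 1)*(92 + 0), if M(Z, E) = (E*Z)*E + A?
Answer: -2484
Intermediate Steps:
M(Z, E) = 1 + Z*E² (M(Z, E) = (E*Z)*E + 1 = Z*E² + 1 = 1 + Z*E²)
M(-7, (2 + 1) - 1)*(92 + 0) = (1 - 7*((2 + 1) - 1)²)*(92 + 0) = (1 - 7*(3 - 1)²)*92 = (1 - 7*2²)*92 = (1 - 7*4)*92 = (1 - 28)*92 = -27*92 = -2484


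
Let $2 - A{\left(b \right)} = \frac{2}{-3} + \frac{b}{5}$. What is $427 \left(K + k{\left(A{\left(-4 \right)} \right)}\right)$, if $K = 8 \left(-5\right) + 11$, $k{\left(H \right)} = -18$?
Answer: $-20069$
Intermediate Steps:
$A{\left(b \right)} = \frac{8}{3} - \frac{b}{5}$ ($A{\left(b \right)} = 2 - \left(\frac{2}{-3} + \frac{b}{5}\right) = 2 - \left(2 \left(- \frac{1}{3}\right) + b \frac{1}{5}\right) = 2 - \left(- \frac{2}{3} + \frac{b}{5}\right) = \frac{8}{3} - \frac{b}{5}$)
$K = -29$ ($K = -40 + 11 = -29$)
$427 \left(K + k{\left(A{\left(-4 \right)} \right)}\right) = 427 \left(-29 - 18\right) = 427 \left(-47\right) = -20069$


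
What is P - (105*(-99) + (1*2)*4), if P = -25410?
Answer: -15023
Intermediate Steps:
P - (105*(-99) + (1*2)*4) = -25410 - (105*(-99) + (1*2)*4) = -25410 - (-10395 + 2*4) = -25410 - (-10395 + 8) = -25410 - 1*(-10387) = -25410 + 10387 = -15023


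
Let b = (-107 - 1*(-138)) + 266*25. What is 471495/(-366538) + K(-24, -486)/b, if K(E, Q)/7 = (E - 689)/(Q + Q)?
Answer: -11679492661/9085010868 ≈ -1.2856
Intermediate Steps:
K(E, Q) = 7*(-689 + E)/(2*Q) (K(E, Q) = 7*((E - 689)/(Q + Q)) = 7*((-689 + E)/((2*Q))) = 7*((-689 + E)*(1/(2*Q))) = 7*((-689 + E)/(2*Q)) = 7*(-689 + E)/(2*Q))
b = 6681 (b = (-107 + 138) + 6650 = 31 + 6650 = 6681)
471495/(-366538) + K(-24, -486)/b = 471495/(-366538) + ((7/2)*(-689 - 24)/(-486))/6681 = 471495*(-1/366538) + ((7/2)*(-1/486)*(-713))*(1/6681) = -471495/366538 + (4991/972)*(1/6681) = -471495/366538 + 4991/6493932 = -11679492661/9085010868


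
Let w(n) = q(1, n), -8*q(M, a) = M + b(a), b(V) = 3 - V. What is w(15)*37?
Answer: 407/8 ≈ 50.875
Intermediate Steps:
q(M, a) = -3/8 - M/8 + a/8 (q(M, a) = -(M + (3 - a))/8 = -(3 + M - a)/8 = -3/8 - M/8 + a/8)
w(n) = -½ + n/8 (w(n) = -3/8 - ⅛*1 + n/8 = -3/8 - ⅛ + n/8 = -½ + n/8)
w(15)*37 = (-½ + (⅛)*15)*37 = (-½ + 15/8)*37 = (11/8)*37 = 407/8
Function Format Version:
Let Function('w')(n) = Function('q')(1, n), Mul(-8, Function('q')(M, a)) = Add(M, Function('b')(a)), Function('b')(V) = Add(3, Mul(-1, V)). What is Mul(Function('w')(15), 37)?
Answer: Rational(407, 8) ≈ 50.875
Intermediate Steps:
Function('q')(M, a) = Add(Rational(-3, 8), Mul(Rational(-1, 8), M), Mul(Rational(1, 8), a)) (Function('q')(M, a) = Mul(Rational(-1, 8), Add(M, Add(3, Mul(-1, a)))) = Mul(Rational(-1, 8), Add(3, M, Mul(-1, a))) = Add(Rational(-3, 8), Mul(Rational(-1, 8), M), Mul(Rational(1, 8), a)))
Function('w')(n) = Add(Rational(-1, 2), Mul(Rational(1, 8), n)) (Function('w')(n) = Add(Rational(-3, 8), Mul(Rational(-1, 8), 1), Mul(Rational(1, 8), n)) = Add(Rational(-3, 8), Rational(-1, 8), Mul(Rational(1, 8), n)) = Add(Rational(-1, 2), Mul(Rational(1, 8), n)))
Mul(Function('w')(15), 37) = Mul(Add(Rational(-1, 2), Mul(Rational(1, 8), 15)), 37) = Mul(Add(Rational(-1, 2), Rational(15, 8)), 37) = Mul(Rational(11, 8), 37) = Rational(407, 8)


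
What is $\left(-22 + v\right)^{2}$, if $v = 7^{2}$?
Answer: $729$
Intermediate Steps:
$v = 49$
$\left(-22 + v\right)^{2} = \left(-22 + 49\right)^{2} = 27^{2} = 729$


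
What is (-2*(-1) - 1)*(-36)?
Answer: -36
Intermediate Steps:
(-2*(-1) - 1)*(-36) = (2 - 1)*(-36) = 1*(-36) = -36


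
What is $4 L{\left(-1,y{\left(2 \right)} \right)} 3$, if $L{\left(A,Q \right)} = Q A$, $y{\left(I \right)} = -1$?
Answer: $12$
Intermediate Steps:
$L{\left(A,Q \right)} = A Q$
$4 L{\left(-1,y{\left(2 \right)} \right)} 3 = 4 \left(\left(-1\right) \left(-1\right)\right) 3 = 4 \cdot 1 \cdot 3 = 4 \cdot 3 = 12$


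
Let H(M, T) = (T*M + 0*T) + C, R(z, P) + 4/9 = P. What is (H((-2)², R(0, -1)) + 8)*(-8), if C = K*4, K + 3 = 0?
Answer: 704/9 ≈ 78.222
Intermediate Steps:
K = -3 (K = -3 + 0 = -3)
R(z, P) = -4/9 + P
C = -12 (C = -3*4 = -12)
H(M, T) = -12 + M*T (H(M, T) = (T*M + 0*T) - 12 = (M*T + 0) - 12 = M*T - 12 = -12 + M*T)
(H((-2)², R(0, -1)) + 8)*(-8) = ((-12 + (-2)²*(-4/9 - 1)) + 8)*(-8) = ((-12 + 4*(-13/9)) + 8)*(-8) = ((-12 - 52/9) + 8)*(-8) = (-160/9 + 8)*(-8) = -88/9*(-8) = 704/9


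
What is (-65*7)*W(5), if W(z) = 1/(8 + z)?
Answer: -35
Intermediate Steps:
(-65*7)*W(5) = (-65*7)/(8 + 5) = -455/13 = -455*1/13 = -35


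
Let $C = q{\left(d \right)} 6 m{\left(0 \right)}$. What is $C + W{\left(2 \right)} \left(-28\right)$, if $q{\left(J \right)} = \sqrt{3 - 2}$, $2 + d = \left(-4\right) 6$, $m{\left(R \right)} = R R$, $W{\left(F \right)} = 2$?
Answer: $-56$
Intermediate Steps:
$m{\left(R \right)} = R^{2}$
$d = -26$ ($d = -2 - 24 = -26$)
$q{\left(J \right)} = 1$ ($q{\left(J \right)} = \sqrt{1} = 1$)
$C = 0$ ($C = 1 \cdot 6 \cdot 0^{2} = 6 \cdot 0 = 0$)
$C + W{\left(2 \right)} \left(-28\right) = 0 + 2 \left(-28\right) = 0 - 56 = -56$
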